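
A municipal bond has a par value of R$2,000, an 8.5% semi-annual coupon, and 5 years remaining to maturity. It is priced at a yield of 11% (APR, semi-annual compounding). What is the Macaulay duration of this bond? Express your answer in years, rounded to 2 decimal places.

Periodic yield y = 0.055. Discount each cash flow and weight by its period:
  t   CF        PV=CF/(1+0.055)^t    t·PV
  1        85.00        80.5687        80.5687
  2        85.00        76.3685       152.7369
  3        85.00        72.3872       217.1615
  4        85.00        68.6134       274.4537
  5        85.00        65.0364       325.1821
  6        85.00        61.6459       369.8754
  7        85.00        58.4321       409.0249
  8        85.00        55.3859       443.0872
  9        85.00        52.4985       472.4864
  10    2,085.00     1,220.6228    12,206.2276
  Σ                  1,811.5594    14,950.8044
Price P = Σ PV = 1,811.5594.
Macaulay duration = Σ(t·PV) / P = 14,950.8044 / 1,811.5594 = 8.25300 half-year periods.
In years: 8.25300 / 2 = 4.12650 years.

4.13 years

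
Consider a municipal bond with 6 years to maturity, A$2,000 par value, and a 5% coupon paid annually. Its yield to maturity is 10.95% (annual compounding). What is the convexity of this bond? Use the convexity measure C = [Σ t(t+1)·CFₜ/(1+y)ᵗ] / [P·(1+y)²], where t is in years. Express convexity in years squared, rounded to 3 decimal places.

With y = 0.1095:
  t   CF        PV=CF/(1+0.1095)^t    t·PV        t(t+1)·PV
  1       100.00        90.1307        90.1307         180.2614
  2       100.00        81.2354       162.4708         487.4125
  3       100.00        73.2180       219.6541         878.6164
  4       100.00        65.9919       263.9677       1,319.8384
  5       100.00        59.4790       297.3949       1,784.3692
  6     2,100.00     1,125.7850     6,754.7100      47,282.9697
  Σ                  1,495.8400     7,788.3281      51,933.4677
P = 1,495.8400.
Convexity = Σ t(t+1)·PV / [P·(1+y)²] = 51,933.4677 / (1,495.8400 × 1.230990) = 28.20380.

28.204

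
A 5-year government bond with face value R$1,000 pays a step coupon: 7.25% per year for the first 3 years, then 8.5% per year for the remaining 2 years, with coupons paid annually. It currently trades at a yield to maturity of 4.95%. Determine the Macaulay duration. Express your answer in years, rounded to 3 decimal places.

Periodic yield y = 0.0495. Discount each cash flow and weight by its year:
  t   CF        PV=CF/(1+0.0495)^t    t·PV
  1        72.50        69.0805        69.0805
  2        72.50        65.8223       131.6446
  3        72.50        62.7178       188.1533
  4        85.00        70.0631       280.2523
  5     1,085.00       852.1529     4,260.7645
  Σ                  1,119.8366     4,929.8952
Price P = Σ PV = 1,119.8366.
Macaulay duration = Σ(t·PV) / P = 4,929.8952 / 1,119.8366 = 4.40233 years.

4.402 years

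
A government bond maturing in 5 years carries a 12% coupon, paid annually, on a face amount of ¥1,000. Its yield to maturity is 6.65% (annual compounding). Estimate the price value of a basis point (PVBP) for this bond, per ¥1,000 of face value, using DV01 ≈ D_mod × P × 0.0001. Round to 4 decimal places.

¥0.4735

Periodic yield y = 0.0665.
  t   CF        PV=CF/(1+0.0665)^t    t·PV
  1       120.00       112.5176       112.5176
  2       120.00       105.5017       211.0034
  3       120.00        98.9233       296.7699
  4       120.00        92.7551       371.0204
  5     1,120.00       811.7340     4,058.6699
  Σ                  1,221.4317     5,049.9812
P = 1,221.4317; D_Mac = 4.13448 yrs; D_mod = 3.87668 yrs.
DV01 ≈ 3.87668 × 1,221.4317 × 0.0001 = 0.473510.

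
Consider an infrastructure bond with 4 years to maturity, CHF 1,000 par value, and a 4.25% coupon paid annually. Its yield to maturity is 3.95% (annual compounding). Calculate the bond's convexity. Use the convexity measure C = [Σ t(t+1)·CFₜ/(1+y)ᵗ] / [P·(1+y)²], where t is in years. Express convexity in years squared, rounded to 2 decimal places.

17.05

With y = 0.0395:
  t   CF        PV=CF/(1+0.0395)^t    t·PV        t(t+1)·PV
  1        42.50        40.8850        40.8850          81.7701
  2        42.50        39.3314        78.6629         235.9887
  3        42.50        37.8369       113.5107         454.0427
  4     1,042.50       892.8491     3,571.3966      17,856.9830
  Σ                  1,010.9025     3,804.4552      18,628.7844
P = 1,010.9025.
Convexity = Σ t(t+1)·PV / [P·(1+y)²] = 18,628.7844 / (1,010.9025 × 1.080560) = 17.05400.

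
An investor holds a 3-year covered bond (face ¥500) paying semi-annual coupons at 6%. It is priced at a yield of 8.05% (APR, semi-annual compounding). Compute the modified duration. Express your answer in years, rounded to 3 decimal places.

Periodic yield y = 0.04025. First find Macaulay duration:
  t   CF        PV=CF/(1+0.04025)^t    t·PV
  1        15.00        14.4196        14.4196
  2        15.00        13.8617        27.7234
  3        15.00        13.3253        39.9760
  4        15.00        12.8097        51.2390
  5        15.00        12.3141        61.5705
  6       515.00       406.4254     2,438.5526
  Σ                    473.1559     2,633.4811
P = 473.1559; Macaulay duration = 2,633.4811 / 473.1559 = 5.56578 half-year periods = 2.78289 years.
Modified duration = D_Mac / (1 + y) = 2.78289 / 1.04025 = 2.67521 years.

2.675 years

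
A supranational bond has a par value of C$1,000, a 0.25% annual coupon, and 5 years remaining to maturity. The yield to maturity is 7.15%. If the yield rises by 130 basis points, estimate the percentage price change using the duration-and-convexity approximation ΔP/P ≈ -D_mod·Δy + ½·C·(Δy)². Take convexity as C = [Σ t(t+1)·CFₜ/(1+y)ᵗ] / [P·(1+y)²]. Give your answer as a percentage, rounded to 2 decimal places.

With y = 0.0715:
  t   CF        PV=CF/(1+0.0715)^t    t·PV        t(t+1)·PV
  1         2.50         2.3332         2.3332           4.6664
  2         2.50         2.1775         4.3550          13.0649
  3         2.50         2.0322         6.0966          24.3862
  4         2.50         1.8966         7.5863          37.9316
  5     1,002.50       709.7796     3,548.8979      21,293.3876
  Σ                    718.2190     3,569.2690      21,373.4367
P = 718.2190; D_Mac = 4.96961 yrs; D_mod = 4.63799 yrs; C = 25.91989.
Duration effect: -4.63799 × (+0.013) = -0.060294
Convexity effect: 0.5 × 25.91989 × (0.013)² = +0.0021902
ΔP/P ≈ -0.060294 + 0.0021902 = -0.058104 = -5.8104%.

-5.81%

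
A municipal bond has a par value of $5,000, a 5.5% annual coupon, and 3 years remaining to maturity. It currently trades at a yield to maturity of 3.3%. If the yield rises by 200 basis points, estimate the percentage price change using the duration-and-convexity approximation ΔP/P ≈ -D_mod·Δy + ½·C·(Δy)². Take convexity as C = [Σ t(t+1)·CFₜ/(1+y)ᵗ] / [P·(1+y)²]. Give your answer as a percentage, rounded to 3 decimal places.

With y = 0.033:
  t   CF        PV=CF/(1+0.033)^t    t·PV        t(t+1)·PV
  1       275.00       266.2149       266.2149         532.4298
  2       275.00       257.7105       515.4209       1,546.2628
  3     5,275.00     4,785.4359    14,356.3076      57,425.2303
  Σ                  5,309.3612    15,137.9434      59,503.9229
P = 5,309.3612; D_Mac = 2.85118 yrs; D_mod = 2.76010 yrs; C = 10.50274.
Duration effect: -2.76010 × (+0.02) = -0.055202
Convexity effect: 0.5 × 10.50274 × (0.02)² = +0.0021005
ΔP/P ≈ -0.055202 + 0.0021005 = -0.053101 = -5.3101%.

-5.310%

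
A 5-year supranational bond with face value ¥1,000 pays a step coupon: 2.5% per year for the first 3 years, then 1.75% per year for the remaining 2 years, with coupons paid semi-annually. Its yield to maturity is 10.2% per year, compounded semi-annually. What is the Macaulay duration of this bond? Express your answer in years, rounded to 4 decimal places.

4.6715 years

Periodic yield y = 0.051. Discount each cash flow and weight by its period:
  t   CF        PV=CF/(1+0.051)^t    t·PV
  1        12.50        11.8934        11.8934
  2        12.50        11.3163        22.6326
  3        12.50        10.7672        32.3015
  4        12.50        10.2447        40.9788
  5        12.50         9.7476        48.7379
  6        12.50         9.2746        55.6474
  7         8.75         6.1772        43.2401
  8         8.75         5.8774        47.0193
  9         8.75         5.5922        50.3299
  10    1,008.75       613.4178     6,134.1782
  Σ                    694.3084     6,486.9592
Price P = Σ PV = 694.3084.
Macaulay duration = Σ(t·PV) / P = 6,486.9592 / 694.3084 = 9.34305 half-year periods.
In years: 9.34305 / 2 = 4.67153 years.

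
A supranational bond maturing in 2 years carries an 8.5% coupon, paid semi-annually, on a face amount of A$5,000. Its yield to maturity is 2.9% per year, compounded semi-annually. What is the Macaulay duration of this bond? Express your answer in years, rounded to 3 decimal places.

1.888 years

Periodic yield y = 0.0145. Discount each cash flow and weight by its period:
  t   CF        PV=CF/(1+0.0145)^t    t·PV
  1       212.50       209.4628       209.4628
  2       212.50       206.4690       412.9380
  3       212.50       203.5180       610.5539
  4     5,212.50     4,920.8243    19,683.2974
  Σ                  5,540.2741    20,916.2521
Price P = Σ PV = 5,540.2741.
Macaulay duration = Σ(t·PV) / P = 20,916.2521 / 5,540.2741 = 3.77531 half-year periods.
In years: 3.77531 / 2 = 1.88765 years.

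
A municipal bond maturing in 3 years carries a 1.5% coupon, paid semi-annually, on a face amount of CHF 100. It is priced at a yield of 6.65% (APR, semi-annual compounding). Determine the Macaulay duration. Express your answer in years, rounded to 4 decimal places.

Periodic yield y = 0.03325. Discount each cash flow and weight by its period:
  t   CF        PV=CF/(1+0.03325)^t    t·PV
  1         0.75         0.7259         0.7259
  2         0.75         0.7025         1.4050
  3         0.75         0.6799         2.0397
  4         0.75         0.6580         2.6321
  5         0.75         0.6368         3.1842
  6       100.75        82.7966       496.7797
  Σ                     86.1998       506.7666
Price P = Σ PV = 86.1998.
Macaulay duration = Σ(t·PV) / P = 506.7666 / 86.1998 = 5.87898 half-year periods.
In years: 5.87898 / 2 = 2.93949 years.

2.9395 years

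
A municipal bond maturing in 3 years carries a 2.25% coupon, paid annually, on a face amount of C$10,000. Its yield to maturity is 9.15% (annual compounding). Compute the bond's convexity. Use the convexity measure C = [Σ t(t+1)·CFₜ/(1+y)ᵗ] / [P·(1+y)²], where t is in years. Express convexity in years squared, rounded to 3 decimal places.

9.748

With y = 0.0915:
  t   CF        PV=CF/(1+0.0915)^t    t·PV        t(t+1)·PV
  1       225.00       206.1383       206.1383         412.2767
  2       225.00       188.8578       377.7157       1,133.1471
  3    10,225.00     7,863.0692    23,589.2075      94,356.8301
  Σ                  8,258.0654    24,173.0616      95,902.2539
P = 8,258.0654.
Convexity = Σ t(t+1)·PV / [P·(1+y)²] = 95,902.2539 / (8,258.0654 × 1.191372) = 9.74772.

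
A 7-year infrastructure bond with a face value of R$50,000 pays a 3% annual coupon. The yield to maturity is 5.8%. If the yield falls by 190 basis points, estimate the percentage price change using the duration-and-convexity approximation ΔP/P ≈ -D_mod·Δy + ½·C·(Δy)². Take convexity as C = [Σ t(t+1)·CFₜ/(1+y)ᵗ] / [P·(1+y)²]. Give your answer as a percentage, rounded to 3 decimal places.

+12.205%

With y = 0.058:
  t   CF        PV=CF/(1+0.058)^t    t·PV        t(t+1)·PV
  1     1,500.00     1,417.7694     1,417.7694       2,835.5388
  2     1,500.00     1,340.0467     2,680.0933       8,040.2800
  3     1,500.00     1,266.5848     3,799.7543      15,199.0170
  4     1,500.00     1,197.1501     4,788.6002      23,943.0010
  5     1,500.00     1,131.5218     5,657.6089      33,945.6536
  6     1,500.00     1,069.4913     6,416.9478      44,918.6343
  7    51,500.00    34,706.2392   242,943.6741   1,943,549.3929
  Σ                 42,128.8031   267,704.4480   2,072,431.5176
P = 42,128.8031; D_Mac = 6.35443 yrs; D_mod = 6.00608 yrs; C = 43.94705.
Duration effect: -6.00608 × (-0.019) = +0.114115
Convexity effect: 0.5 × 43.94705 × (-0.019)² = +0.0079324
ΔP/P ≈ +0.114115 + 0.0079324 = +0.122048 = +12.2048%.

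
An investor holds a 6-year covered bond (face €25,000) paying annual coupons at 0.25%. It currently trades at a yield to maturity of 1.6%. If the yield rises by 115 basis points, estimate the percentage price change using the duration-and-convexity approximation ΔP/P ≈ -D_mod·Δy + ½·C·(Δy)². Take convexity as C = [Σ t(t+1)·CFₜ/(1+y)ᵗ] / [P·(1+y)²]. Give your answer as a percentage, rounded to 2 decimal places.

With y = 0.016:
  t   CF        PV=CF/(1+0.016)^t    t·PV        t(t+1)·PV
  1        62.50        61.5157        61.5157         123.0315
  2        62.50        60.5470       121.0940         363.2820
  3        62.50        59.5935       178.7805         715.1220
  4        62.50        58.6550       234.6201       1,173.1004
  5        62.50        57.7313       288.6566       1,731.9396
  6    25,062.50    22,785.6878   136,714.1267     956,998.8870
  Σ                 23,083.7304   137,598.7936     961,105.3624
P = 23,083.7304; D_Mac = 5.96086 yrs; D_mod = 5.86698 yrs; C = 40.33458.
Duration effect: -5.86698 × (+0.0115) = -0.067470
Convexity effect: 0.5 × 40.33458 × (0.0115)² = +0.0026671
ΔP/P ≈ -0.067470 + 0.0026671 = -0.064803 = -6.4803%.

-6.48%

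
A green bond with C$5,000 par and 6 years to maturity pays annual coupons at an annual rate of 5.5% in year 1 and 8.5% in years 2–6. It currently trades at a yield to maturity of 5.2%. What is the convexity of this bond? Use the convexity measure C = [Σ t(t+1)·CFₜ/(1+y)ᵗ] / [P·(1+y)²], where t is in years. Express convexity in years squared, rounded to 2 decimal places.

With y = 0.052:
  t   CF        PV=CF/(1+0.052)^t    t·PV        t(t+1)·PV
  1       275.00       261.4068       261.4068         522.8137
  2       425.00       384.0232       768.0464       2,304.1391
  3       425.00       365.0411     1,095.1232       4,380.4927
  4       425.00       346.9972     1,387.9888       6,939.9440
  5       425.00       329.8452     1,649.2262       9,895.3574
  6     5,425.00     4,002.2600    24,013.5603     168,094.9220
  Σ                  5,689.5736    29,175.3517     192,137.6689
P = 5,689.5736.
Convexity = Σ t(t+1)·PV / [P·(1+y)²] = 192,137.6689 / (5,689.5736 × 1.106704) = 30.51415.

30.51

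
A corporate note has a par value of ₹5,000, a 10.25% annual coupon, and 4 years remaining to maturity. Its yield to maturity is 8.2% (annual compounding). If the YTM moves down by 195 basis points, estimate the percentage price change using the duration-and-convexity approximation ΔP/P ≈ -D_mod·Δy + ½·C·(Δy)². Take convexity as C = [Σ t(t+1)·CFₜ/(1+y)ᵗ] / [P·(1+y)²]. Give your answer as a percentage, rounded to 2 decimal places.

With y = 0.082:
  t   CF        PV=CF/(1+0.082)^t    t·PV        t(t+1)·PV
  1       512.50       473.6599       473.6599         947.3198
  2       512.50       437.7633       875.5266       2,626.5798
  3       512.50       404.5872     1,213.7615       4,855.0458
  4     5,512.50     4,021.9768    16,087.9071      80,439.5357
  Σ                  5,337.9871    18,650.8551      88,868.4811
P = 5,337.9871; D_Mac = 3.49399 yrs; D_mod = 3.22919 yrs; C = 14.22053.
Duration effect: -3.22919 × (-0.0195) = +0.062969
Convexity effect: 0.5 × 14.22053 × (-0.0195)² = +0.0027037
ΔP/P ≈ +0.062969 + 0.0027037 = +0.065673 = +6.5673%.

+6.57%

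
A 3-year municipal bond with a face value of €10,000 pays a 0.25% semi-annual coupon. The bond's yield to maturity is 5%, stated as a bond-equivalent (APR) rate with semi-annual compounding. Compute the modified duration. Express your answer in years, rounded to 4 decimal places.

Periodic yield y = 0.025. First find Macaulay duration:
  t   CF        PV=CF/(1+0.025)^t    t·PV
  1        12.50        12.1951        12.1951
  2        12.50        11.8977        23.7954
  3        12.50        11.6075        34.8225
  4        12.50        11.3244        45.2975
  5        12.50        11.0482        55.2409
  6    10,012.50     8,633.7474    51,802.4842
  Σ                  8,691.8202    51,973.8356
P = 8,691.8202; Macaulay duration = 51,973.8356 / 8,691.8202 = 5.97963 half-year periods = 2.98981 years.
Modified duration = D_Mac / (1 + y) = 2.98981 / 1.025 = 2.91689 years.

2.9169 years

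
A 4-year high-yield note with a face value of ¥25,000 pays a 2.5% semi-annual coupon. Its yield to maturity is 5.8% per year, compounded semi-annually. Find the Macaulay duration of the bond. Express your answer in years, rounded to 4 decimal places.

Periodic yield y = 0.029. Discount each cash flow and weight by its period:
  t   CF        PV=CF/(1+0.029)^t    t·PV
  1       312.50       303.6929       303.6929
  2       312.50       295.1340       590.2680
  3       312.50       286.8163       860.4490
  4       312.50       278.7331     1,114.9323
  5       312.50       270.8776     1,354.3882
  6       312.50       263.2436     1,579.4614
  7       312.50       255.8247     1,790.7726
  8    25,312.50    20,137.8009   161,102.4071
  Σ                 22,092.1231   168,696.3716
Price P = Σ PV = 22,092.1231.
Macaulay duration = Σ(t·PV) / P = 168,696.3716 / 22,092.1231 = 7.63604 half-year periods.
In years: 7.63604 / 2 = 3.81802 years.

3.8180 years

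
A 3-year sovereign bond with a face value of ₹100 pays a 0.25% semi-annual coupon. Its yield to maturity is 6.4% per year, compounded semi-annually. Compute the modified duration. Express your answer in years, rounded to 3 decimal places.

Periodic yield y = 0.032. First find Macaulay duration:
  t   CF        PV=CF/(1+0.032)^t    t·PV
  1        0.125         0.1211         0.1211
  2        0.125         0.1174         0.2347
  3        0.125         0.1137         0.3412
  4        0.125         0.1102         0.4408
  5        0.125         0.1068         0.5339
  6      100.125        82.8828       497.2967
  Σ                     83.4520       498.9685
P = 83.4520; Macaulay duration = 498.9685 / 83.4520 = 5.97911 half-year periods = 2.98955 years.
Modified duration = D_Mac / (1 + y) = 2.98955 / 1.032 = 2.89685 years.

2.897 years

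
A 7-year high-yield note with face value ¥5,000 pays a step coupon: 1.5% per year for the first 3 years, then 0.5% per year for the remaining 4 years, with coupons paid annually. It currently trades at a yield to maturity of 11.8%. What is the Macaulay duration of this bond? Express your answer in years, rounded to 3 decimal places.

6.601 years

Periodic yield y = 0.118. Discount each cash flow and weight by its year:
  t   CF        PV=CF/(1+0.118)^t    t·PV
  1        75.00        67.0841        67.0841
  2        75.00        60.0036       120.0073
  3        75.00        53.6705       161.0116
  4        25.00        16.0019        64.0078
  5        25.00        14.3130        71.5651
  6        25.00        12.8023        76.8140
  7     5,025.00     2,301.6720    16,111.7042
  Σ                  2,525.5476    16,672.1940
Price P = Σ PV = 2,525.5476.
Macaulay duration = Σ(t·PV) / P = 16,672.1940 / 2,525.5476 = 6.60142 years.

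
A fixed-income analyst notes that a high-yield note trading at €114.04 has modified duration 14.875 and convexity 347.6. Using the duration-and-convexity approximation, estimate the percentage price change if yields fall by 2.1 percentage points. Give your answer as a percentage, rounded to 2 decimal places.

+38.90%

Duration effect: -D_mod·Δy = -14.875 × (-0.021) = +0.312375
Convexity effect: ½·C·(Δy)² = 0.5 × 347.6 × (-0.021)² = +0.0766458
ΔP/P ≈ +0.312375 + 0.0766458 = +0.3890208
= +38.90208%.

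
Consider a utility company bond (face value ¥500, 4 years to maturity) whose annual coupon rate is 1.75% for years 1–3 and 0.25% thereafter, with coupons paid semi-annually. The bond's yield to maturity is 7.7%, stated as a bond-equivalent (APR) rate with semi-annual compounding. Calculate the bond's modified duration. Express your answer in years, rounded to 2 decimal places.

3.72 years

Periodic yield y = 0.0385. First find Macaulay duration:
  t   CF        PV=CF/(1+0.0385)^t    t·PV
  1        4.375         4.2128         4.2128
  2        4.375         4.0566         8.1133
  3        4.375         3.9062        11.7187
  4        4.375         3.7614        15.0457
  5        4.375         3.6220        18.1099
  6        4.375         3.4877        20.9262
  7        0.625         0.4798         3.3584
  8      500.625       370.0501     2,960.4008
  Σ                    393.5766     3,041.8857
P = 393.5766; Macaulay duration = 3,041.8857 / 393.5766 = 7.72883 half-year periods = 3.86441 years.
Modified duration = D_Mac / (1 + y) = 3.86441 / 1.0385 = 3.72115 years.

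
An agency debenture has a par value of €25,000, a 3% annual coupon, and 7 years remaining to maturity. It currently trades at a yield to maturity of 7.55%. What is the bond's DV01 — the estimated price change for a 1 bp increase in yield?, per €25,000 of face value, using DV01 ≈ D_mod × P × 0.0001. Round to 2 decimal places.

Periodic yield y = 0.0755.
  t   CF        PV=CF/(1+0.0755)^t    t·PV
  1       750.00       697.3501       697.3501
  2       750.00       648.3962     1,296.7923
  3       750.00       602.8788     1,808.6364
  4       750.00       560.5568     2,242.2271
  5       750.00       521.2057     2,606.0287
  6       750.00       484.6171     2,907.7029
  7    25,750.00    15,470.4993   108,293.4951
  Σ                 18,985.5040   119,852.2325
P = 18,985.5040; D_Mac = 6.31283 yrs; D_mod = 5.86967 yrs.
DV01 ≈ 5.86967 × 18,985.5040 × 0.0001 = 11.143862.

€11.14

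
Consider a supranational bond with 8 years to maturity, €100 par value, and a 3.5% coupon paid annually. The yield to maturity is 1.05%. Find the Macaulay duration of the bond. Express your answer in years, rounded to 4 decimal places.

Periodic yield y = 0.0105. Discount each cash flow and weight by its year:
  t   CF        PV=CF/(1+0.0105)^t    t·PV
  1         3.50         3.4636         3.4636
  2         3.50         3.4276         6.8553
  3         3.50         3.3920        10.1761
  4         3.50         3.3568        13.4271
  5         3.50         3.3219        16.6095
  6         3.50         3.2874        19.7243
  7         3.50         3.2532        22.7726
  8       103.50        95.2028       761.6225
  Σ                    118.7054       854.6510
Price P = Σ PV = 118.7054.
Macaulay duration = Σ(t·PV) / P = 854.6510 / 118.7054 = 7.19977 years.

7.1998 years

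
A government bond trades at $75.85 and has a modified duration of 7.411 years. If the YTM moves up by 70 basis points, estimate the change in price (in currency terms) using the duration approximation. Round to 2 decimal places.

-$3.93

Duration approximation: ΔP/P ≈ -D_mod · Δy = -7.411 × (+0.007) = -0.051877.
ΔP ≈ 75.85 × (-0.051877) = -3.93487045.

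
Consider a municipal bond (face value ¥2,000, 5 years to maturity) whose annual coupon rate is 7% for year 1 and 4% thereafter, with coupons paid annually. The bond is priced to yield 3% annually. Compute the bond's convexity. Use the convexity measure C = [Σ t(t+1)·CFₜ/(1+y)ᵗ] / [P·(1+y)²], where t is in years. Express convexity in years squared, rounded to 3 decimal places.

24.926

With y = 0.03:
  t   CF        PV=CF/(1+0.03)^t    t·PV        t(t+1)·PV
  1       140.00       135.9223       135.9223         271.8447
  2        80.00        75.4077       150.8153         452.4460
  3        80.00        73.2113       219.6340         878.5360
  4        80.00        71.0790       284.3159       1,421.5793
  5     2,080.00     1,794.2263     8,971.1314      53,826.7881
  Σ                  2,149.8466     9,761.8189      56,851.1941
P = 2,149.8466.
Convexity = Σ t(t+1)·PV / [P·(1+y)²] = 56,851.1941 / (2,149.8466 × 1.060900) = 24.92629.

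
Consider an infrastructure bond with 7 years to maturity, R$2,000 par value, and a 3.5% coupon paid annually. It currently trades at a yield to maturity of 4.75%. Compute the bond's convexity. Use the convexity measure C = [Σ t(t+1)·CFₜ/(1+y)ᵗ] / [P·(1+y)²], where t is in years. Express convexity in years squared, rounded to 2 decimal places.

44.27

With y = 0.0475:
  t   CF        PV=CF/(1+0.0475)^t    t·PV        t(t+1)·PV
  1        70.00        66.8258        66.8258         133.6516
  2        70.00        63.7955       127.5910         382.7729
  3        70.00        60.9026       182.7078         730.8314
  4        70.00        58.1409       232.5637       1,162.8184
  5        70.00        55.5045       277.5223       1,665.1338
  6        70.00        52.9876       317.9253       2,225.4772
  7     2,070.00     1,495.8640    10,471.0483      83,768.3866
  Σ                  1,854.0209    11,676.1842      90,069.0719
P = 1,854.0209.
Convexity = Σ t(t+1)·PV / [P·(1+y)²] = 90,069.0719 / (1,854.0209 × 1.097256) = 44.27443.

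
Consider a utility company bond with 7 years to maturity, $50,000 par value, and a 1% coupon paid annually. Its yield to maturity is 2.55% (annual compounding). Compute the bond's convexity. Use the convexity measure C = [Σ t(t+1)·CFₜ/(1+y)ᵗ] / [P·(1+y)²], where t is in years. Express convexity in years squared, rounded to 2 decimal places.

51.05

With y = 0.0255:
  t   CF        PV=CF/(1+0.0255)^t    t·PV        t(t+1)·PV
  1       500.00       487.5670       487.5670         975.1341
  2       500.00       475.4432       950.8865       2,852.6594
  3       500.00       463.6209     1,390.8627       5,563.4509
  4       500.00       452.0925     1,808.3702       9,041.8509
  5       500.00       440.8508     2,204.2542      13,225.5254
  6       500.00       429.8887     2,579.3321      18,055.3248
  7    50,500.00    42,339.1101   296,373.7704   2,370,990.1633
  Σ                 45,088.5733   305,795.0432   2,420,704.1089
P = 45,088.5733.
Convexity = Σ t(t+1)·PV / [P·(1+y)²] = 2,420,704.1089 / (45,088.5733 × 1.051650) = 51.05096.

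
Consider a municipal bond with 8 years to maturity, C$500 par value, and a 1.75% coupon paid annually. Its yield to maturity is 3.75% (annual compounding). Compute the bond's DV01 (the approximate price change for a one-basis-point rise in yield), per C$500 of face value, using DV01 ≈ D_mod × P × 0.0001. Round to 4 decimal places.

Periodic yield y = 0.0375.
  t   CF        PV=CF/(1+0.0375)^t    t·PV
  1         8.75         8.4337         8.4337
  2         8.75         8.1289        16.2578
  3         8.75         7.8351        23.5053
  4         8.75         7.5519        30.2076
  5         8.75         7.2789        36.3946
  6         8.75         7.0158        42.0950
  7         8.75         6.7623        47.3358
  8       508.75       378.9654     3,031.7233
  Σ                    431.9720     3,235.9531
P = 431.9720; D_Mac = 7.49112 yrs; D_mod = 7.22035 yrs.
DV01 ≈ 7.22035 × 431.9720 × 0.0001 = 0.311899.

C$0.3119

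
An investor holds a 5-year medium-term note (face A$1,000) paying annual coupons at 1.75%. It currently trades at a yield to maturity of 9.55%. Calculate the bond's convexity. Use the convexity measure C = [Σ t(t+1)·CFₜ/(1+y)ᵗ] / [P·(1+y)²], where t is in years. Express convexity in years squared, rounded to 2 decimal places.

23.62

With y = 0.0955:
  t   CF        PV=CF/(1+0.0955)^t    t·PV        t(t+1)·PV
  1        17.50        15.9744        15.9744          31.9489
  2        17.50        14.5819        29.1637          87.4912
  3        17.50        13.3107        39.9321         159.7284
  4        17.50        12.1503        48.6014         243.0069
  5     1,017.50       644.8705     3,224.3525      19,346.1149
  Σ                    700.8879     3,358.0241      19,868.2903
P = 700.8879.
Convexity = Σ t(t+1)·PV / [P·(1+y)²] = 19,868.2903 / (700.8879 × 1.200120) = 23.62040.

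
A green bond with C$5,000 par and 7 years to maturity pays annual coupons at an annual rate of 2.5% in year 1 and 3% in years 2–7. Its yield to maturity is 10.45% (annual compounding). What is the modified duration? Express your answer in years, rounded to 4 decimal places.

5.6831 years

Periodic yield y = 0.1045. First find Macaulay duration:
  t   CF        PV=CF/(1+0.1045)^t    t·PV
  1       125.00       113.1734       113.1734
  2       150.00       122.9589       245.9177
  3       150.00       111.3254       333.9761
  4       150.00       100.7925       403.1701
  5       150.00        91.2563       456.2813
  6       150.00        82.6222       495.7334
  7     5,150.00     2,568.3085    17,978.1594
  Σ                  3,190.4371    20,026.4115
P = 3,190.4371; Macaulay duration = 20,026.4115 / 3,190.4371 = 6.27701 years.
Modified duration = D_Mac / (1 + y) = 6.27701 / 1.1045 = 5.68313 years.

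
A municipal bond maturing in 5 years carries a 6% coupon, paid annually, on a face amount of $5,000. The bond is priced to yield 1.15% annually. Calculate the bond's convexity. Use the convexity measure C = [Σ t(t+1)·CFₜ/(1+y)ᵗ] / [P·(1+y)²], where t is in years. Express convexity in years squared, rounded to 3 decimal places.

With y = 0.0115:
  t   CF        PV=CF/(1+0.0115)^t    t·PV        t(t+1)·PV
  1       300.00       296.5892       296.5892         593.1784
  2       300.00       293.2172       586.4345       1,759.3034
  3       300.00       289.8836       869.6507       3,478.6028
  4       300.00       286.5878     1,146.3512       5,731.7561
  5     5,300.00     5,005.4881    25,027.4405     150,164.6433
  Σ                  6,171.7659    27,926.4661     161,727.4840
P = 6,171.7659.
Convexity = Σ t(t+1)·PV / [P·(1+y)²] = 161,727.4840 / (6,171.7659 × 1.023132) = 25.61195.

25.612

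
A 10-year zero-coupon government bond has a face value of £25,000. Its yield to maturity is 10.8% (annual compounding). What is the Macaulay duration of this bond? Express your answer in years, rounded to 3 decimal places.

A zero-coupon bond has a single cash flow at maturity, so its Macaulay duration equals its maturity: 10 years.

10.000 years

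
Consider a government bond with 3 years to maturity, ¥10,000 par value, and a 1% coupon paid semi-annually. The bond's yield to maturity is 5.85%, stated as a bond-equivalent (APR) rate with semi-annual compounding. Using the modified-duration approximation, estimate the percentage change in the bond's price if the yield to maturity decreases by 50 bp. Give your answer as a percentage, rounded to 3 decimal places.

Periodic yield y = 0.02925. Modified duration first:
  t   CF        PV=CF/(1+0.02925)^t    t·PV
  1        50.00        48.5791        48.5791
  2        50.00        47.1985        94.3970
  3        50.00        45.8572       137.5716
  4        50.00        44.5540       178.2159
  5        50.00        43.2878       216.4391
  6    10,050.00     8,453.5827    50,721.4964
  Σ                  8,683.0593    51,396.6990
P = 8,683.0593; D_Mac = 5.91919 half-year periods = 2.95960 yrs; D_mod = 2.95960/(1+0.02925) = 2.87549 yrs.
ΔP/P ≈ -D_mod · Δy = -2.87549 × (-0.005) = +0.014377 = +1.4377%.

+1.438%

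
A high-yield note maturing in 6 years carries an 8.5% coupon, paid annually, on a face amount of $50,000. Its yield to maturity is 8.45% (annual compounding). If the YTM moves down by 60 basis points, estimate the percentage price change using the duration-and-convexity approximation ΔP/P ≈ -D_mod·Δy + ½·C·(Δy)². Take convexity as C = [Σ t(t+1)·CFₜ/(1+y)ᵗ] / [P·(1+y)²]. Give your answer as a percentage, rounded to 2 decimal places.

With y = 0.0845:
  t   CF        PV=CF/(1+0.0845)^t    t·PV        t(t+1)·PV
  1     4,250.00     3,918.8566     3,918.8566       7,837.7132
  2     4,250.00     3,613.5146     7,227.0293      21,681.0878
  3     4,250.00     3,331.9637     9,995.8911      39,983.5644
  4     4,250.00     3,072.3501    12,289.4005      61,447.0023
  5     4,250.00     2,832.9646    14,164.8230      84,988.9381
  6    54,250.00    33,344.3614   200,066.1684   1,400,463.1790
  Σ                 50,114.0111   247,662.1689   1,616,401.4847
P = 50,114.0111; D_Mac = 4.94197 yrs; D_mod = 4.55692 yrs; C = 27.42401.
Duration effect: -4.55692 × (-0.006) = +0.027341
Convexity effect: 0.5 × 27.42401 × (-0.006)² = +0.0004936
ΔP/P ≈ +0.027341 + 0.0004936 = +0.027835 = +2.7835%.

+2.78%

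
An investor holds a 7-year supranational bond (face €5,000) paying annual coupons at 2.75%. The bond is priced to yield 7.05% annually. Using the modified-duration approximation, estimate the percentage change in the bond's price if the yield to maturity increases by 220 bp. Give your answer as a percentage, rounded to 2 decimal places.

-13.09%

Periodic yield y = 0.0705. Modified duration first:
  t   CF        PV=CF/(1+0.0705)^t    t·PV
  1       137.50       128.4447       128.4447
  2       137.50       119.9857       239.9713
  3       137.50       112.0838       336.2513
  4       137.50       104.7022       418.8090
  5       137.50        97.8069       489.0343
  6       137.50        91.3656       548.1935
  7     5,137.50     3,188.9311    22,322.5176
  Σ                  3,843.3199    24,483.2217
P = 3,843.3199; D_Mac = 6.37033 yrs; D_mod = 6.37033/(1+0.0705) = 5.95080 yrs.
ΔP/P ≈ -D_mod · Δy = -5.95080 × (+0.022) = -0.130918 = -13.0918%.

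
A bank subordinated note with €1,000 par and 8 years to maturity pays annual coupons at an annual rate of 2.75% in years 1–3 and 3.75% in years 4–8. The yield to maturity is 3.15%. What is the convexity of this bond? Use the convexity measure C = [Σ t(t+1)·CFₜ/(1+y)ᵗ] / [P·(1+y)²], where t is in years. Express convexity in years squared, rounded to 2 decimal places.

With y = 0.0315:
  t   CF        PV=CF/(1+0.0315)^t    t·PV        t(t+1)·PV
  1        27.50        26.6602        26.6602          53.3204
  2        27.50        25.8461        51.6921         155.0763
  3        27.50        25.0568        75.1703         300.6812
  4        37.50        33.1249       132.4995         662.4976
  5        37.50        32.1133       160.5666         963.3994
  6        37.50        31.1326       186.7958       1,307.5707
  7        37.50        30.1819       211.2733       1,690.1867
  8     1,037.50       809.5324     6,476.2594      58,286.3344
  Σ                  1,013.6482     7,320.9172      63,419.0666
P = 1,013.6482.
Convexity = Σ t(t+1)·PV / [P·(1+y)²] = 63,419.0666 / (1,013.6482 × 1.063992) = 58.80228.

58.80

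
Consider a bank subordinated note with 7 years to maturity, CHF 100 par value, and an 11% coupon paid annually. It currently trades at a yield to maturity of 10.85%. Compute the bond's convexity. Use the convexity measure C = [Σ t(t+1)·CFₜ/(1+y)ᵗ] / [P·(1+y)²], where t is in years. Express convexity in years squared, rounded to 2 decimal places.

With y = 0.1085:
  t   CF        PV=CF/(1+0.1085)^t    t·PV        t(t+1)·PV
  1        11.00         9.9233         9.9233          19.8466
  2        11.00         8.9520        17.9041          53.7122
  3        11.00         8.0758        24.2274          96.9096
  4        11.00         7.2853        29.1414         145.7068
  5        11.00         6.5723        32.8613         197.1676
  6        11.00         5.9290        35.5738         249.0163
  7       111.00        53.9726       377.8080       3,022.4639
  Σ                    100.7103       527.4391       3,784.8230
P = 100.7103.
Convexity = Σ t(t+1)·PV / [P·(1+y)²] = 3,784.8230 / (100.7103 × 1.228772) = 30.58443.

30.58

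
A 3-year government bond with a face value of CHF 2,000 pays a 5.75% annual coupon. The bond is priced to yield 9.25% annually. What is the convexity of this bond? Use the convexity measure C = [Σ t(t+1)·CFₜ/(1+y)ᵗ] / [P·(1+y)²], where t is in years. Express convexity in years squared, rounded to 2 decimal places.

9.30

With y = 0.0925:
  t   CF        PV=CF/(1+0.0925)^t    t·PV        t(t+1)·PV
  1       115.00       105.2632       105.2632         210.5263
  2       115.00        96.3507       192.7014         578.1043
  3     2,115.00     1,621.9820     4,865.9461      19,463.7842
  Σ                  1,823.5959     5,163.9106      20,252.4148
P = 1,823.5959.
Convexity = Σ t(t+1)·PV / [P·(1+y)²] = 20,252.4148 / (1,823.5959 × 1.193556) = 9.30476.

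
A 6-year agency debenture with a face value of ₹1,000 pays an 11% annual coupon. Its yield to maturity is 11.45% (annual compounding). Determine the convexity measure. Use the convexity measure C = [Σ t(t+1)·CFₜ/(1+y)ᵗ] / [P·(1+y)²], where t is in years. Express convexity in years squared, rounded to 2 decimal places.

With y = 0.1145:
  t   CF        PV=CF/(1+0.1145)^t    t·PV        t(t+1)·PV
  1       110.00        98.6990        98.6990         197.3979
  2       110.00        88.5590       177.1179         531.3538
  3       110.00        79.4607       238.3821         953.5286
  4       110.00        71.2972       285.1887       1,425.9437
  5       110.00        63.9724       319.8618       1,919.1706
  6     1,110.00       579.2187     3,475.3119      24,327.1836
  Σ                    981.2068     4,594.5615      29,354.5782
P = 981.2068.
Convexity = Σ t(t+1)·PV / [P·(1+y)²] = 29,354.5782 / (981.2068 × 1.242110) = 24.08547.

24.09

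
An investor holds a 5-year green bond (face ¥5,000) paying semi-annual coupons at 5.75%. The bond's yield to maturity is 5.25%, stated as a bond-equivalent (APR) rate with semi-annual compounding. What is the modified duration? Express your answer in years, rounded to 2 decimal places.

4.31 years

Periodic yield y = 0.02625. First find Macaulay duration:
  t   CF        PV=CF/(1+0.02625)^t    t·PV
  1       143.75       140.0731       140.0731
  2       143.75       136.4902       272.9804
  3       143.75       132.9990       398.9970
  4       143.75       129.5971       518.3883
  5       143.75       126.2822       631.4108
  6       143.75       123.0520       738.3123
  7       143.75       119.9045       839.3318
  8       143.75       116.8376       934.7005
  9       143.75       113.8490     1,024.6412
  10    5,143.75     3,969.6128    39,696.1284
  Σ                  5,108.6975    45,194.9638
P = 5,108.6975; Macaulay duration = 45,194.9638 / 5,108.6975 = 8.84667 half-year periods = 4.42334 years.
Modified duration = D_Mac / (1 + y) = 4.42334 / 1.02625 = 4.31019 years.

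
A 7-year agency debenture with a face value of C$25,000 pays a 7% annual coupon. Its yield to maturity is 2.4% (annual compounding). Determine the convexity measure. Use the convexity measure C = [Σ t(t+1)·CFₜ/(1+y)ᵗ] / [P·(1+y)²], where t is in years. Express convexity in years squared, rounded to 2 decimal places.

42.60

With y = 0.024:
  t   CF        PV=CF/(1+0.024)^t    t·PV        t(t+1)·PV
  1     1,750.00     1,708.9844     1,708.9844       3,417.9688
  2     1,750.00     1,668.9301     3,337.8601      10,013.5803
  3     1,750.00     1,629.8145     4,889.4435      19,557.7741
  4     1,750.00     1,591.6157     6,366.4629      31,832.3146
  5     1,750.00     1,554.3122     7,771.5612      46,629.3670
  6     1,750.00     1,517.8830     9,107.2982      63,751.0877
  7    26,750.00    22,658.1313   158,606.9194   1,268,855.3550
  Σ                 32,329.6713   191,788.5297   1,444,057.4475
P = 32,329.6713.
Convexity = Σ t(t+1)·PV / [P·(1+y)²] = 1,444,057.4475 / (32,329.6713 × 1.048576) = 42.59742.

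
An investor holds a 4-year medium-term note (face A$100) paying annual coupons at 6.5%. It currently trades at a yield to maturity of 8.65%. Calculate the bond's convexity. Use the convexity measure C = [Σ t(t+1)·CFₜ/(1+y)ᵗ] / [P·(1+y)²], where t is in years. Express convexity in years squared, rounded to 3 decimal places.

With y = 0.0865:
  t   CF        PV=CF/(1+0.0865)^t    t·PV        t(t+1)·PV
  1         6.50         5.9825         5.9825          11.9650
  2         6.50         5.5062        11.0124          33.0373
  3         6.50         5.0679        15.2036          60.8143
  4       106.50        76.4242       305.6966       1,528.4832
  Σ                     92.9808       337.8952       1,634.2999
P = 92.9808.
Convexity = Σ t(t+1)·PV / [P·(1+y)²] = 1,634.2999 / (92.9808 × 1.180482) = 14.88947.

14.889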